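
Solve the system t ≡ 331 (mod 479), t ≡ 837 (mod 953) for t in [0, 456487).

479⁻¹ mod 953: 479·191 ≡ 1 (mod 953), so 479⁻¹ ≡ 191.
t = 331 + 479·((837 − 331)·191 mod 953) = 331 + 479·393 = 188578.
Check: 188578 mod 479 = 331, 188578 mod 953 = 837. ✓

188578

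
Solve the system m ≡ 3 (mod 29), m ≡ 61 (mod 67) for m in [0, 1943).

29⁻¹ mod 67: 29×37 ≡ 1 (mod 67), so 29⁻¹ ≡ 37.
m = 3 + 29×((61 − 3)×37 mod 67) = 3 + 29×2 = 61.

61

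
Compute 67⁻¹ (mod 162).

133

By the extended Euclidean algorithm:
162 = 2×67 + 28
67 = 2×28 + 11
28 = 2×11 + 6
11 = 1×6 + 5
6 = 1×5 + 1
5 = 5×1 + 0
gcd(67, 162) = 1, so the inverse exists.
Back-substitute for 1:
1 = 1×6 − 1×5
  = −1×11 + 2×6
  = 2×28 − 5×11
  = −5×67 + 12×28
  = 12×162 − 29×67
So 67⁻¹ ≡ −29 ≡ 133 (mod 162).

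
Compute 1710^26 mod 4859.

4067

Using repeated squaring:
26 in binary is 11010, i.e. 26 = 16 + 8 + 2.
1710^1 ≡ 1710 (mod 4859)
1710^2 ≡ 1710^2 = 2924100 ≡ 3841 (mod 4859)
1710^4 ≡ 3841^2 = 14753281 ≡ 1357 (mod 4859)
1710^8 ≡ 1357^2 = 1841449 ≡ 4747 (mod 4859)
1710^16 ≡ 4747^2 = 22534009 ≡ 2826 (mod 4859)
1710^26 = 1710^16 * 1710^8 * 1710^2 ≡ 2826 * 4747 * 3841 (mod 4859).
Accumulate the product:
2826 * 4747 = 13415022 ≡ 4182
4182 * 3841 = 16063062 ≡ 4067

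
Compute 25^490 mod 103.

490 in binary is 111101010, i.e. 490 = 256 + 128 + 64 + 32 + 8 + 2.
25^1 ≡ 25 (mod 103)
25^2 ≡ 25^2 = 625 ≡ 7 (mod 103)
25^4 ≡ 7^2 = 49 (mod 103)
25^8 ≡ 49^2 = 2401 ≡ 32 (mod 103)
25^16 ≡ 32^2 = 1024 ≡ 97 (mod 103)
25^32 ≡ 97^2 = 9409 ≡ 36 (mod 103)
25^64 ≡ 36^2 = 1296 ≡ 60 (mod 103)
25^128 ≡ 60^2 = 3600 ≡ 98 (mod 103)
25^256 ≡ 98^2 = 9604 ≡ 25 (mod 103)
25^490 = 25^256 * 25^128 * 25^64 * 25^32 * 25^8 * 25^2 ≡ 25 * 98 * 60 * 36 * 32 * 7 (mod 103).
Accumulate the product:
25 * 98 = 2450 ≡ 81
81 * 60 = 4860 ≡ 19
19 * 36 = 684 ≡ 66
66 * 32 = 2112 ≡ 52
52 * 7 = 364 ≡ 55

55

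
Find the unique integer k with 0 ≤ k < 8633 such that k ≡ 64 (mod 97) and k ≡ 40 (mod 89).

97⁻¹ mod 89: 97*78 ≡ 1 (mod 89), so 97⁻¹ ≡ 78.
k = 64 + 97*((40 − 64)*78 mod 89) = 64 + 97*86 = 8406.

8406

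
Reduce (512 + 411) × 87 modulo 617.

512 + 411 = 923 ≡ 306 (mod 617)
306 × 87 = 26622 ≡ 91 (mod 617)

91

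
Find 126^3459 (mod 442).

326

By square-and-multiply:
126^1 ≡ 126 (mod 442)
126^2 ≡ 126^2 = 15876 ≡ 406 (mod 442)
126^4 ≡ 406^2 = 164836 ≡ 412 (mod 442)
126^8 ≡ 412^2 = 169744 ≡ 16 (mod 442)
126^16 ≡ 16^2 = 256 (mod 442)
126^32 ≡ 256^2 = 65536 ≡ 120 (mod 442)
126^64 ≡ 120^2 = 14400 ≡ 256 (mod 442)
126^128 ≡ 256^2 = 65536 ≡ 120 (mod 442)
126^256 ≡ 120^2 = 14400 ≡ 256 (mod 442)
126^512 ≡ 256^2 = 65536 ≡ 120 (mod 442)
126^1024 ≡ 120^2 = 14400 ≡ 256 (mod 442)
126^2048 ≡ 256^2 = 65536 ≡ 120 (mod 442)
126^3459 = 126^2048 · 126^1024 · 126^256 · 126^128 · 126^2 · 126^1 ≡ 120 · 256 · 256 · 120 · 406 · 126 (mod 442).
Accumulate the product:
120 · 256 = 30720 ≡ 222
222 · 256 = 56832 ≡ 256
256 · 120 = 30720 ≡ 222
222 · 406 = 90132 ≡ 406
406 · 126 = 51156 ≡ 326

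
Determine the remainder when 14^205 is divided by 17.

5

By square-and-multiply:
205 in binary is 11001101, i.e. 205 = 128 + 64 + 8 + 4 + 1.
14^1 ≡ 14 (mod 17)
14^2 ≡ 14^2 = 196 ≡ 9 (mod 17)
14^4 ≡ 9^2 = 81 ≡ 13 (mod 17)
14^8 ≡ 13^2 = 169 ≡ 16 (mod 17)
14^16 ≡ 16^2 = 256 ≡ 1 (mod 17)
14^32 ≡ 1^2 = 1 (mod 17)
14^64 ≡ 1^2 = 1 (mod 17)
14^128 ≡ 1^2 = 1 (mod 17)
14^205 = 14^128 · 14^64 · 14^8 · 14^4 · 14^1 ≡ 1 · 1 · 16 · 13 · 14 (mod 17).
Accumulate the product:
1 · 1 = 1
1 · 16 = 16
16 · 13 = 208 ≡ 4
4 · 14 = 56 ≡ 5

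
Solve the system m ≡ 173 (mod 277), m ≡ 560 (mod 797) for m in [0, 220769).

277⁻¹ mod 797: 277*633 ≡ 1 (mod 797), so 277⁻¹ ≡ 633.
m = 173 + 277*((560 − 173)*633 mod 797) = 173 + 277*292 = 81057.
Check: 81057 mod 277 = 173, 81057 mod 797 = 560. ✓

81057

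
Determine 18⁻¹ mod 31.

19

Run the extended Euclidean algorithm:
31 = 1·18 + 13
18 = 1·13 + 5
13 = 2·5 + 3
5 = 1·3 + 2
3 = 1·2 + 1
2 = 2·1 + 0
gcd(18, 31) = 1, so the inverse exists.
Back-substitute for 1:
1 = 1·3 − 1·2
  = −1·5 + 2·3
  = 2·13 − 5·5
  = −5·18 + 7·13
  = 7·31 − 12·18
So 18⁻¹ ≡ −12 ≡ 19 (mod 31).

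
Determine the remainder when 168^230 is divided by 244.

108

By square-and-multiply:
168^1 ≡ 168 (mod 244)
168^2 ≡ 168^2 = 28224 ≡ 164 (mod 244)
168^4 ≡ 164^2 = 26896 ≡ 56 (mod 244)
168^8 ≡ 56^2 = 3136 ≡ 208 (mod 244)
168^16 ≡ 208^2 = 43264 ≡ 76 (mod 244)
168^32 ≡ 76^2 = 5776 ≡ 164 (mod 244)
168^64 ≡ 164^2 = 26896 ≡ 56 (mod 244)
168^128 ≡ 56^2 = 3136 ≡ 208 (mod 244)
168^230 = 168^128 × 168^64 × 168^32 × 168^4 × 168^2 ≡ 208 × 56 × 164 × 56 × 164 (mod 244).
Accumulate the product:
208 × 56 = 11648 ≡ 180
180 × 164 = 29520 ≡ 240
240 × 56 = 13440 ≡ 20
20 × 164 = 3280 ≡ 108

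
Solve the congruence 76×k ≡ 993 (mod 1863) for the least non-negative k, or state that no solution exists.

gcd(76, 1863) = 1, so a unique solution mod 1863 exists.
76⁻¹ ≡ 907 (mod 1863).
k ≡ 907×993 ≡ 822 (mod 1863).

822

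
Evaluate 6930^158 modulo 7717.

1645

Using repeated squaring:
6930^1 ≡ 6930 (mod 7717)
6930^2 ≡ 6930^2 = 48024900 ≡ 2009 (mod 7717)
6930^4 ≡ 2009^2 = 4036081 ≡ 90 (mod 7717)
6930^8 ≡ 90^2 = 8100 ≡ 383 (mod 7717)
6930^16 ≡ 383^2 = 146689 ≡ 66 (mod 7717)
6930^32 ≡ 66^2 = 4356 (mod 7717)
6930^64 ≡ 4356^2 = 18974736 ≡ 6350 (mod 7717)
6930^128 ≡ 6350^2 = 40322500 ≡ 1175 (mod 7717)
6930^158 = 6930^128 × 6930^16 × 6930^8 × 6930^4 × 6930^2 ≡ 1175 × 66 × 383 × 90 × 2009 (mod 7717).
Accumulate the product:
1175 × 66 = 77550 ≡ 380
380 × 383 = 145540 ≡ 6634
6634 × 90 = 597060 ≡ 2851
2851 × 2009 = 5727659 ≡ 1645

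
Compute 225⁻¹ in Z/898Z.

Apply the Euclidean algorithm and back-substitute:
898 = 3·225 + 223
225 = 1·223 + 2
223 = 111·2 + 1
2 = 2·1 + 0
gcd(225, 898) = 1, so the inverse exists.
Back-substitute for 1:
1 = 1·223 − 111·2
  = −111·225 + 112·223
  = 112·898 − 447·225
So 225⁻¹ ≡ −447 ≡ 451 (mod 898).

451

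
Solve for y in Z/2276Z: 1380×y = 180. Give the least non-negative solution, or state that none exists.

gcd(1380, 2276) = 4, and 4 | 180, so solutions exist.
Divide through by 4: 345×y mod 569 = 45.
345⁻¹ ≡ 348 (mod 569).
y ≡ 348×45 ≡ 297 (mod 569).
The smallest non-negative solution is y = 297.

297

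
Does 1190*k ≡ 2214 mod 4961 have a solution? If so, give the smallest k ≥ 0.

gcd(1190, 4961) = 1, so a unique solution mod 4961 exists.
1190⁻¹ ≡ 2789 (mod 4961).
k ≡ 2789*2214 ≡ 3362 (mod 4961).

3362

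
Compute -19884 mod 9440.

8436

-19884 = -3*9440 + 8436, so -19884 ≡ 8436 (mod 9440).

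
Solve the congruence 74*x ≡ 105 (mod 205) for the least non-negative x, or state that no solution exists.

115

gcd(74, 205) = 1, so a unique solution mod 205 exists.
74⁻¹ ≡ 169 (mod 205).
x ≡ 169*105 ≡ 115 (mod 205).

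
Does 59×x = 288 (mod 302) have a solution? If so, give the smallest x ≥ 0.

gcd(59, 302) = 1, so a unique solution mod 302 exists.
59⁻¹ ≡ 215 (mod 302).
x ≡ 215×288 ≡ 10 (mod 302).

10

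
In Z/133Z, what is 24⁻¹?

Run the extended Euclidean algorithm:
133 = 5*24 + 13
24 = 1*13 + 11
13 = 1*11 + 2
11 = 5*2 + 1
2 = 2*1 + 0
gcd(24, 133) = 1, so the inverse exists.
Bézout: 1 = −11*133 + 61*24.
So 24⁻¹ ≡ 61 (mod 133).

61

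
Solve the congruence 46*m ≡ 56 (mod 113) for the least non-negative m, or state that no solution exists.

70

gcd(46, 113) = 1, so a unique solution mod 113 exists.
46⁻¹ ≡ 86 (mod 113).
m ≡ 86*56 ≡ 70 (mod 113).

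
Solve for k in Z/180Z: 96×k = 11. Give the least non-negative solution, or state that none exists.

gcd(96, 180) = 12, and 12 does not divide 11.
So the congruence has no solution.

no solution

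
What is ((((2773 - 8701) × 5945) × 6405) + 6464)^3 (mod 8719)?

2880

2773 - 8701 = -5928 ≡ 2791 (mod 8719)
2791 × 5945 = 16592495 ≡ 238 (mod 8719)
238 × 6405 = 1524390 ≡ 7284 (mod 8719)
7284 + 6464 = 13748 ≡ 5029 (mod 8719)
(5029)^3 ≡ 2880 (mod 8719)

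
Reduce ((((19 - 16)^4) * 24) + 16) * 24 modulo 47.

40

19 - 16 = 3
(3)^4 ≡ 34 (mod 47)
34 * 24 = 816 ≡ 17 (mod 47)
17 + 16 = 33
33 * 24 = 792 ≡ 40 (mod 47)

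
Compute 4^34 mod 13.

9

4^1 ≡ 4 (mod 13)
4^2 ≡ 4^2 = 16 ≡ 3 (mod 13)
4^4 ≡ 3^2 = 9 (mod 13)
4^8 ≡ 9^2 = 81 ≡ 3 (mod 13)
4^16 ≡ 3^2 = 9 (mod 13)
4^32 ≡ 9^2 = 81 ≡ 3 (mod 13)
4^34 = 4^32 · 4^2 ≡ 3 · 3 (mod 13).
3 · 3 = 9 ≡ 9 (mod 13).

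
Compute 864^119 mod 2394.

Using repeated squaring:
119 in binary is 1110111, i.e. 119 = 64 + 32 + 16 + 4 + 2 + 1.
864^1 ≡ 864 (mod 2394)
864^2 ≡ 864^2 = 746496 ≡ 1962 (mod 2394)
864^4 ≡ 1962^2 = 3849444 ≡ 2286 (mod 2394)
864^8 ≡ 2286^2 = 5225796 ≡ 2088 (mod 2394)
864^16 ≡ 2088^2 = 4359744 ≡ 270 (mod 2394)
864^32 ≡ 270^2 = 72900 ≡ 1080 (mod 2394)
864^64 ≡ 1080^2 = 1166400 ≡ 522 (mod 2394)
864^119 = 864^64 · 864^32 · 864^16 · 864^4 · 864^2 · 864^1 ≡ 522 · 1080 · 270 · 2286 · 1962 · 864 (mod 2394).
Accumulate the product:
522 · 1080 = 563760 ≡ 1170
1170 · 270 = 315900 ≡ 2286
2286 · 2286 = 5225796 ≡ 2088
2088 · 1962 = 4096656 ≡ 522
522 · 864 = 451008 ≡ 936

936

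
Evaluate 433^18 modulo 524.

317

18 in binary is 10010, i.e. 18 = 16 + 2.
433^1 ≡ 433 (mod 524)
433^2 ≡ 433^2 = 187489 ≡ 421 (mod 524)
433^4 ≡ 421^2 = 177241 ≡ 129 (mod 524)
433^8 ≡ 129^2 = 16641 ≡ 397 (mod 524)
433^16 ≡ 397^2 = 157609 ≡ 409 (mod 524)
433^18 = 433^16 * 433^2 ≡ 409 * 421 (mod 524).
409 * 421 = 172189 ≡ 317 (mod 524).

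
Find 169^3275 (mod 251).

20

169^1 ≡ 169 (mod 251)
169^2 ≡ 169^2 = 28561 ≡ 198 (mod 251)
169^4 ≡ 198^2 = 39204 ≡ 48 (mod 251)
169^8 ≡ 48^2 = 2304 ≡ 45 (mod 251)
169^16 ≡ 45^2 = 2025 ≡ 17 (mod 251)
169^32 ≡ 17^2 = 289 ≡ 38 (mod 251)
169^64 ≡ 38^2 = 1444 ≡ 189 (mod 251)
169^128 ≡ 189^2 = 35721 ≡ 79 (mod 251)
169^256 ≡ 79^2 = 6241 ≡ 217 (mod 251)
169^512 ≡ 217^2 = 47089 ≡ 152 (mod 251)
169^1024 ≡ 152^2 = 23104 ≡ 12 (mod 251)
169^2048 ≡ 12^2 = 144 (mod 251)
169^3275 = 169^2048 · 169^1024 · 169^128 · 169^64 · 169^8 · 169^2 · 169^1 ≡ 144 · 12 · 79 · 189 · 45 · 198 · 169 (mod 251).
Accumulate the product:
144 · 12 = 1728 ≡ 222
222 · 79 = 17538 ≡ 219
219 · 189 = 41391 ≡ 227
227 · 45 = 10215 ≡ 175
175 · 198 = 34650 ≡ 12
12 · 169 = 2028 ≡ 20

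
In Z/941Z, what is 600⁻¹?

Apply the Euclidean algorithm and back-substitute:
941 = 1*600 + 341
600 = 1*341 + 259
341 = 1*259 + 82
259 = 3*82 + 13
82 = 6*13 + 4
13 = 3*4 + 1
4 = 4*1 + 0
gcd(600, 941) = 1, so the inverse exists.
Back-substitute for 1:
1 = 1*13 − 3*4
  = −3*82 + 19*13
  = 19*259 − 60*82
  = −60*341 + 79*259
  = 79*600 − 139*341
  = −139*941 + 218*600
So 600⁻¹ ≡ 218 (mod 941).

218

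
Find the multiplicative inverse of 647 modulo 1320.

863

Apply the Euclidean algorithm and back-substitute:
1320 = 2*647 + 26
647 = 24*26 + 23
26 = 1*23 + 3
23 = 7*3 + 2
3 = 1*2 + 1
2 = 2*1 + 0
gcd(647, 1320) = 1, so the inverse exists.
Bézout: 1 = 224*1320 − 457*647.
So 647⁻¹ ≡ −457 ≡ 863 (mod 1320).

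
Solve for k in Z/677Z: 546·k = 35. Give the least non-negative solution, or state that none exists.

gcd(546, 677) = 1, so a unique solution mod 677 exists.
546⁻¹ ≡ 31 (mod 677).
k ≡ 31·35 ≡ 408 (mod 677).

408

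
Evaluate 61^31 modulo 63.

61

31 in binary is 11111, i.e. 31 = 16 + 8 + 4 + 2 + 1.
61^1 ≡ 61 (mod 63)
61^2 ≡ 61^2 = 3721 ≡ 4 (mod 63)
61^4 ≡ 4^2 = 16 (mod 63)
61^8 ≡ 16^2 = 256 ≡ 4 (mod 63)
61^16 ≡ 4^2 = 16 (mod 63)
61^31 = 61^16 * 61^8 * 61^4 * 61^2 * 61^1 ≡ 16 * 4 * 16 * 4 * 61 (mod 63).
Accumulate the product:
16 * 4 = 64 ≡ 1
1 * 16 = 16
16 * 4 = 64 ≡ 1
1 * 61 = 61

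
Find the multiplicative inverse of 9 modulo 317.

141

By the extended Euclidean algorithm:
317 = 35*9 + 2
9 = 4*2 + 1
2 = 2*1 + 0
gcd(9, 317) = 1, so the inverse exists.
Back-substitute for 1:
1 = 1*9 − 4*2
  = −4*317 + 141*9
So 9⁻¹ ≡ 141 (mod 317).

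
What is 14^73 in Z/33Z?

73 in binary is 1001001, i.e. 73 = 64 + 8 + 1.
14^1 ≡ 14 (mod 33)
14^2 ≡ 14^2 = 196 ≡ 31 (mod 33)
14^4 ≡ 31^2 = 961 ≡ 4 (mod 33)
14^8 ≡ 4^2 = 16 (mod 33)
14^16 ≡ 16^2 = 256 ≡ 25 (mod 33)
14^32 ≡ 25^2 = 625 ≡ 31 (mod 33)
14^64 ≡ 31^2 = 961 ≡ 4 (mod 33)
14^73 = 14^64 × 14^8 × 14^1 ≡ 4 × 16 × 14 (mod 33).
Accumulate the product:
4 × 16 = 64 ≡ 31
31 × 14 = 434 ≡ 5

5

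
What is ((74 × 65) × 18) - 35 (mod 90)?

74 × 65 = 4810 ≡ 40 (mod 90)
40 × 18 = 720 ≡ 0 (mod 90)
0 - 35 = -35 ≡ 55 (mod 90)

55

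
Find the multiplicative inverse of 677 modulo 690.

690 = 1×677 + 13
677 = 52×13 + 1
13 = 13×1 + 0
gcd(677, 690) = 1, so the inverse exists.
Back-substitute for 1:
1 = 1×677 − 52×13
  = −52×690 + 53×677
So 677⁻¹ ≡ 53 (mod 690).

53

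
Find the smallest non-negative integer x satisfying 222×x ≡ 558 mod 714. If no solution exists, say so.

gcd(222, 714) = 6, and 6 | 558, so solutions exist.
Divide through by 6: 37×x ≡ 93 mod 119.
37⁻¹ ≡ 74 (mod 119).
x ≡ 74×93 ≡ 99 (mod 119).
The smallest non-negative solution is x = 99.

99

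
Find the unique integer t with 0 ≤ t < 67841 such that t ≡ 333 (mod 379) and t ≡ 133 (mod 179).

67795

379⁻¹ mod 179: 379*162 ≡ 1 (mod 179), so 379⁻¹ ≡ 162.
t = 333 + 379*((133 − 333)*162 mod 179) = 333 + 379*178 = 67795.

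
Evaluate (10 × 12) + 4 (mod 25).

10 × 12 = 120 ≡ 20 (mod 25)
20 + 4 = 24

24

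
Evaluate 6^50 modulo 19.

5

50 in binary is 110010, i.e. 50 = 32 + 16 + 2.
6^1 ≡ 6 (mod 19)
6^2 ≡ 6^2 = 36 ≡ 17 (mod 19)
6^4 ≡ 17^2 = 289 ≡ 4 (mod 19)
6^8 ≡ 4^2 = 16 (mod 19)
6^16 ≡ 16^2 = 256 ≡ 9 (mod 19)
6^32 ≡ 9^2 = 81 ≡ 5 (mod 19)
6^50 = 6^32 × 6^16 × 6^2 ≡ 5 × 9 × 17 (mod 19).
Accumulate the product:
5 × 9 = 45 ≡ 7
7 × 17 = 119 ≡ 5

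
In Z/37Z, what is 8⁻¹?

14

37 = 4*8 + 5
8 = 1*5 + 3
5 = 1*3 + 2
3 = 1*2 + 1
2 = 2*1 + 0
gcd(8, 37) = 1, so the inverse exists.
Bézout: 1 = −3*37 + 14*8.
So 8⁻¹ ≡ 14 (mod 37).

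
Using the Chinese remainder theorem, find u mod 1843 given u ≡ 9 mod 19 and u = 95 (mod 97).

1453

19⁻¹ mod 97: 19·46 ≡ 1 (mod 97), so 19⁻¹ ≡ 46.
u = 9 + 19·((95 − 9)·46 mod 97) = 9 + 19·76 = 1453.
Check: 1453 mod 19 = 9, 1453 mod 97 = 95. ✓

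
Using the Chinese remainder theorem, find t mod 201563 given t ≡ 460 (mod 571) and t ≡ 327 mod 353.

163766

571⁻¹ mod 353: 571·319 ≡ 1 (mod 353), so 571⁻¹ ≡ 319.
t = 460 + 571·((327 − 460)·319 mod 353) = 460 + 571·286 = 163766.
Check: 163766 mod 571 = 460, 163766 mod 353 = 327. ✓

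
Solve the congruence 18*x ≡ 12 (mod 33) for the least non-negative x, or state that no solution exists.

8

gcd(18, 33) = 3, and 3 | 12, so solutions exist.
Divide through by 3: 6*x ≡ 4 mod 11.
6⁻¹ ≡ 2 (mod 11).
x ≡ 2*4 ≡ 8 (mod 11).
The smallest non-negative solution is x = 8.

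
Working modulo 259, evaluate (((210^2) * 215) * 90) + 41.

(210)^2 ≡ 70 (mod 259)
70 * 215 = 15050 ≡ 28 (mod 259)
28 * 90 = 2520 ≡ 189 (mod 259)
189 + 41 = 230

230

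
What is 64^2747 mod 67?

2747 in binary is 101010111011, i.e. 2747 = 2048 + 512 + 128 + 32 + 16 + 8 + 2 + 1.
64^1 ≡ 64 (mod 67)
64^2 ≡ 64^2 = 4096 ≡ 9 (mod 67)
64^4 ≡ 9^2 = 81 ≡ 14 (mod 67)
64^8 ≡ 14^2 = 196 ≡ 62 (mod 67)
64^16 ≡ 62^2 = 3844 ≡ 25 (mod 67)
64^32 ≡ 25^2 = 625 ≡ 22 (mod 67)
64^64 ≡ 22^2 = 484 ≡ 15 (mod 67)
64^128 ≡ 15^2 = 225 ≡ 24 (mod 67)
64^256 ≡ 24^2 = 576 ≡ 40 (mod 67)
64^512 ≡ 40^2 = 1600 ≡ 59 (mod 67)
64^1024 ≡ 59^2 = 3481 ≡ 64 (mod 67)
64^2048 ≡ 64^2 = 4096 ≡ 9 (mod 67)
64^2747 = 64^2048 × 64^512 × 64^128 × 64^32 × 64^16 × 64^8 × 64^2 × 64^1 ≡ 9 × 59 × 24 × 22 × 25 × 62 × 9 × 64 (mod 67).
Accumulate the product:
9 × 59 = 531 ≡ 62
62 × 24 = 1488 ≡ 14
14 × 22 = 308 ≡ 40
40 × 25 = 1000 ≡ 62
62 × 62 = 3844 ≡ 25
25 × 9 = 225 ≡ 24
24 × 64 = 1536 ≡ 62

62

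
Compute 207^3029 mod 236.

131

By square-and-multiply:
207^1 ≡ 207 (mod 236)
207^2 ≡ 207^2 = 42849 ≡ 133 (mod 236)
207^4 ≡ 133^2 = 17689 ≡ 225 (mod 236)
207^8 ≡ 225^2 = 50625 ≡ 121 (mod 236)
207^16 ≡ 121^2 = 14641 ≡ 9 (mod 236)
207^32 ≡ 9^2 = 81 (mod 236)
207^64 ≡ 81^2 = 6561 ≡ 189 (mod 236)
207^128 ≡ 189^2 = 35721 ≡ 85 (mod 236)
207^256 ≡ 85^2 = 7225 ≡ 145 (mod 236)
207^512 ≡ 145^2 = 21025 ≡ 21 (mod 236)
207^1024 ≡ 21^2 = 441 ≡ 205 (mod 236)
207^2048 ≡ 205^2 = 42025 ≡ 17 (mod 236)
207^3029 = 207^2048 * 207^512 * 207^256 * 207^128 * 207^64 * 207^16 * 207^4 * 207^1 ≡ 17 * 21 * 145 * 85 * 189 * 9 * 225 * 207 (mod 236).
Accumulate the product:
17 * 21 = 357 ≡ 121
121 * 145 = 17545 ≡ 81
81 * 85 = 6885 ≡ 41
41 * 189 = 7749 ≡ 197
197 * 9 = 1773 ≡ 121
121 * 225 = 27225 ≡ 85
85 * 207 = 17595 ≡ 131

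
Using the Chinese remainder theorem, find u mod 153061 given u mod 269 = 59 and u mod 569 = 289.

35567

269⁻¹ mod 569: 269·55 ≡ 1 (mod 569), so 269⁻¹ ≡ 55.
u = 59 + 269·((289 − 59)·55 mod 569) = 59 + 269·132 = 35567.
Check: 35567 mod 269 = 59, 35567 mod 569 = 289. ✓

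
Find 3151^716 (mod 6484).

2533

Compute successive squares:
716 in binary is 1011001100, i.e. 716 = 512 + 128 + 64 + 8 + 4.
3151^1 ≡ 3151 (mod 6484)
3151^2 ≡ 3151^2 = 9928801 ≡ 1797 (mod 6484)
3151^4 ≡ 1797^2 = 3229209 ≡ 177 (mod 6484)
3151^8 ≡ 177^2 = 31329 ≡ 5393 (mod 6484)
3151^16 ≡ 5393^2 = 29084449 ≡ 3709 (mod 6484)
3151^32 ≡ 3709^2 = 13756681 ≡ 4117 (mod 6484)
3151^64 ≡ 4117^2 = 16949689 ≡ 513 (mod 6484)
3151^128 ≡ 513^2 = 263169 ≡ 3809 (mod 6484)
3151^256 ≡ 3809^2 = 14508481 ≡ 3773 (mod 6484)
3151^512 ≡ 3773^2 = 14235529 ≡ 3149 (mod 6484)
3151^716 = 3151^512 · 3151^128 · 3151^64 · 3151^8 · 3151^4 ≡ 3149 · 3809 · 513 · 5393 · 177 (mod 6484).
Accumulate the product:
3149 · 3809 = 11994541 ≡ 5625
5625 · 513 = 2885625 ≡ 245
245 · 5393 = 1321285 ≡ 5033
5033 · 177 = 890841 ≡ 2533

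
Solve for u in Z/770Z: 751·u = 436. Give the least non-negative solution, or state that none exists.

gcd(751, 770) = 1, so a unique solution mod 770 exists.
751⁻¹ ≡ 81 (mod 770).
u ≡ 81·436 ≡ 666 (mod 770).

666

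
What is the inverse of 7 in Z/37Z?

16

37 = 5·7 + 2
7 = 3·2 + 1
2 = 2·1 + 0
gcd(7, 37) = 1, so the inverse exists.
Bézout: 1 = −3·37 + 16·7.
So 7⁻¹ ≡ 16 (mod 37).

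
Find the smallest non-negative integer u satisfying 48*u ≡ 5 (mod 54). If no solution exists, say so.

no solution

gcd(48, 54) = 6, and 6 does not divide 5.
So the congruence has no solution.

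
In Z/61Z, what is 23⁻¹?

8

Run the extended Euclidean algorithm:
61 = 2*23 + 15
23 = 1*15 + 8
15 = 1*8 + 7
8 = 1*7 + 1
7 = 7*1 + 0
gcd(23, 61) = 1, so the inverse exists.
Back-substitute for 1:
1 = 1*8 − 1*7
  = −1*15 + 2*8
  = 2*23 − 3*15
  = −3*61 + 8*23
So 23⁻¹ ≡ 8 (mod 61).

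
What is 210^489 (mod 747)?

99

210^1 ≡ 210 (mod 747)
210^2 ≡ 210^2 = 44100 ≡ 27 (mod 747)
210^4 ≡ 27^2 = 729 (mod 747)
210^8 ≡ 729^2 = 531441 ≡ 324 (mod 747)
210^16 ≡ 324^2 = 104976 ≡ 396 (mod 747)
210^32 ≡ 396^2 = 156816 ≡ 693 (mod 747)
210^64 ≡ 693^2 = 480249 ≡ 675 (mod 747)
210^128 ≡ 675^2 = 455625 ≡ 702 (mod 747)
210^256 ≡ 702^2 = 492804 ≡ 531 (mod 747)
210^489 = 210^256 · 210^128 · 210^64 · 210^32 · 210^8 · 210^1 ≡ 531 · 702 · 675 · 693 · 324 · 210 (mod 747).
Accumulate the product:
531 · 702 = 372762 ≡ 9
9 · 675 = 6075 ≡ 99
99 · 693 = 68607 ≡ 630
630 · 324 = 204120 ≡ 189
189 · 210 = 39690 ≡ 99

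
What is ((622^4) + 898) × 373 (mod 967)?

86

(622)^4 ≡ 287 (mod 967)
287 + 898 = 1185 ≡ 218 (mod 967)
218 × 373 = 81314 ≡ 86 (mod 967)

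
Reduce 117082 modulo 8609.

117082 = 13×8609 + 5165, so 117082 ≡ 5165 (mod 8609).

5165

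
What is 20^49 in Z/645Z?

80

49 in binary is 110001, i.e. 49 = 32 + 16 + 1.
20^1 ≡ 20 (mod 645)
20^2 ≡ 20^2 = 400 (mod 645)
20^4 ≡ 400^2 = 160000 ≡ 40 (mod 645)
20^8 ≡ 40^2 = 1600 ≡ 310 (mod 645)
20^16 ≡ 310^2 = 96100 ≡ 640 (mod 645)
20^32 ≡ 640^2 = 409600 ≡ 25 (mod 645)
20^49 = 20^32 × 20^16 × 20^1 ≡ 25 × 640 × 20 (mod 645).
Accumulate the product:
25 × 640 = 16000 ≡ 520
520 × 20 = 10400 ≡ 80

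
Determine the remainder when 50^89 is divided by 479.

128

Compute successive squares:
89 in binary is 1011001, i.e. 89 = 64 + 16 + 8 + 1.
50^1 ≡ 50 (mod 479)
50^2 ≡ 50^2 = 2500 ≡ 105 (mod 479)
50^4 ≡ 105^2 = 11025 ≡ 8 (mod 479)
50^8 ≡ 8^2 = 64 (mod 479)
50^16 ≡ 64^2 = 4096 ≡ 264 (mod 479)
50^32 ≡ 264^2 = 69696 ≡ 241 (mod 479)
50^64 ≡ 241^2 = 58081 ≡ 122 (mod 479)
50^89 = 50^64 · 50^16 · 50^8 · 50^1 ≡ 122 · 264 · 64 · 50 (mod 479).
Accumulate the product:
122 · 264 = 32208 ≡ 115
115 · 64 = 7360 ≡ 175
175 · 50 = 8750 ≡ 128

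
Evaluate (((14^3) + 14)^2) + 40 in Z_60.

44

(14)^3 ≡ 44 (mod 60)
44 + 14 = 58
(58)^2 ≡ 4 (mod 60)
4 + 40 = 44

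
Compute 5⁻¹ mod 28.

17

By the extended Euclidean algorithm:
28 = 5×5 + 3
5 = 1×3 + 2
3 = 1×2 + 1
2 = 2×1 + 0
gcd(5, 28) = 1, so the inverse exists.
Back-substitute for 1:
1 = 1×3 − 1×2
  = −1×5 + 2×3
  = 2×28 − 11×5
So 5⁻¹ ≡ −11 ≡ 17 (mod 28).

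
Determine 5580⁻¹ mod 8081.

3677

Run the extended Euclidean algorithm:
8081 = 1×5580 + 2501
5580 = 2×2501 + 578
2501 = 4×578 + 189
578 = 3×189 + 11
189 = 17×11 + 2
11 = 5×2 + 1
2 = 2×1 + 0
gcd(5580, 8081) = 1, so the inverse exists.
Back-substitute for 1:
1 = 1×11 − 5×2
  = −5×189 + 86×11
  = 86×578 − 263×189
  = −263×2501 + 1138×578
  = 1138×5580 − 2539×2501
  = −2539×8081 + 3677×5580
So 5580⁻¹ ≡ 3677 (mod 8081).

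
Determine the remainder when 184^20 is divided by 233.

Compute successive squares:
184^1 ≡ 184 (mod 233)
184^2 ≡ 184^2 = 33856 ≡ 71 (mod 233)
184^4 ≡ 71^2 = 5041 ≡ 148 (mod 233)
184^8 ≡ 148^2 = 21904 ≡ 2 (mod 233)
184^16 ≡ 2^2 = 4 (mod 233)
184^20 = 184^16 · 184^4 ≡ 4 · 148 (mod 233).
4 · 148 = 592 ≡ 126 (mod 233).

126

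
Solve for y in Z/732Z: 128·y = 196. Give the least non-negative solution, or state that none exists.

gcd(128, 732) = 4, and 4 | 196, so solutions exist.
Divide through by 4: 32·y = 49 (mod 183).
32⁻¹ ≡ 143 (mod 183).
y ≡ 143·49 ≡ 53 (mod 183).
The smallest non-negative solution is y = 53.

53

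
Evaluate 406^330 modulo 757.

231

Compute successive squares:
330 in binary is 101001010, i.e. 330 = 256 + 64 + 8 + 2.
406^1 ≡ 406 (mod 757)
406^2 ≡ 406^2 = 164836 ≡ 567 (mod 757)
406^4 ≡ 567^2 = 321489 ≡ 521 (mod 757)
406^8 ≡ 521^2 = 271441 ≡ 435 (mod 757)
406^16 ≡ 435^2 = 189225 ≡ 732 (mod 757)
406^32 ≡ 732^2 = 535824 ≡ 625 (mod 757)
406^64 ≡ 625^2 = 390625 ≡ 13 (mod 757)
406^128 ≡ 13^2 = 169 (mod 757)
406^256 ≡ 169^2 = 28561 ≡ 552 (mod 757)
406^330 = 406^256 * 406^64 * 406^8 * 406^2 ≡ 552 * 13 * 435 * 567 (mod 757).
Accumulate the product:
552 * 13 = 7176 ≡ 363
363 * 435 = 157905 ≡ 449
449 * 567 = 254583 ≡ 231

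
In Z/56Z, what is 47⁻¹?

56 = 1·47 + 9
47 = 5·9 + 2
9 = 4·2 + 1
2 = 2·1 + 0
gcd(47, 56) = 1, so the inverse exists.
Back-substitute for 1:
1 = 1·9 − 4·2
  = −4·47 + 21·9
  = 21·56 − 25·47
So 47⁻¹ ≡ −25 ≡ 31 (mod 56).

31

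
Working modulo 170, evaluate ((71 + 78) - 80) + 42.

111

71 + 78 = 149
149 - 80 = 69
69 + 42 = 111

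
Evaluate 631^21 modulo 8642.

By square-and-multiply:
21 in binary is 10101, i.e. 21 = 16 + 4 + 1.
631^1 ≡ 631 (mod 8642)
631^2 ≡ 631^2 = 398161 ≡ 629 (mod 8642)
631^4 ≡ 629^2 = 395641 ≡ 6751 (mod 8642)
631^8 ≡ 6751^2 = 45576001 ≡ 6735 (mod 8642)
631^16 ≡ 6735^2 = 45360225 ≡ 7009 (mod 8642)
631^21 = 631^16 × 631^4 × 631^1 ≡ 7009 × 6751 × 631 (mod 8642).
Accumulate the product:
7009 × 6751 = 47317759 ≡ 2809
2809 × 631 = 1772479 ≡ 869

869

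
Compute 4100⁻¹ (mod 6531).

By the extended Euclidean algorithm:
6531 = 1·4100 + 2431
4100 = 1·2431 + 1669
2431 = 1·1669 + 762
1669 = 2·762 + 145
762 = 5·145 + 37
145 = 3·37 + 34
37 = 1·34 + 3
34 = 11·3 + 1
3 = 3·1 + 0
gcd(4100, 6531) = 1, so the inverse exists.
Back-substitute for 1:
1 = 1·34 − 11·3
  = −11·37 + 12·34
  = 12·145 − 47·37
  = −47·762 + 247·145
  = 247·1669 − 541·762
  = −541·2431 + 788·1669
  = 788·4100 − 1329·2431
  = −1329·6531 + 2117·4100
So 4100⁻¹ ≡ 2117 (mod 6531).

2117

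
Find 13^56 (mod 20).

56 in binary is 111000, i.e. 56 = 32 + 16 + 8.
13^1 ≡ 13 (mod 20)
13^2 ≡ 13^2 = 169 ≡ 9 (mod 20)
13^4 ≡ 9^2 = 81 ≡ 1 (mod 20)
13^8 ≡ 1^2 = 1 (mod 20)
13^16 ≡ 1^2 = 1 (mod 20)
13^32 ≡ 1^2 = 1 (mod 20)
13^56 = 13^32 × 13^16 × 13^8 ≡ 1 × 1 × 1 (mod 20).
Accumulate the product:
1 × 1 = 1
1 × 1 = 1

1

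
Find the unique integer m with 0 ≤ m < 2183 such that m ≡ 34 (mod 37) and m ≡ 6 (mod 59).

478

37⁻¹ mod 59: 37·8 ≡ 1 (mod 59), so 37⁻¹ ≡ 8.
m = 34 + 37·((6 − 34)·8 mod 59) = 34 + 37·12 = 478.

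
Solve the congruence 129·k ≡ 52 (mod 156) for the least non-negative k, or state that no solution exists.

no solution

gcd(129, 156) = 3, and 3 does not divide 52.
So the congruence has no solution.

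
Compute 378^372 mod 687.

390

372 in binary is 101110100, i.e. 372 = 256 + 64 + 32 + 16 + 4.
378^1 ≡ 378 (mod 687)
378^2 ≡ 378^2 = 142884 ≡ 675 (mod 687)
378^4 ≡ 675^2 = 455625 ≡ 144 (mod 687)
378^8 ≡ 144^2 = 20736 ≡ 126 (mod 687)
378^16 ≡ 126^2 = 15876 ≡ 75 (mod 687)
378^32 ≡ 75^2 = 5625 ≡ 129 (mod 687)
378^64 ≡ 129^2 = 16641 ≡ 153 (mod 687)
378^128 ≡ 153^2 = 23409 ≡ 51 (mod 687)
378^256 ≡ 51^2 = 2601 ≡ 540 (mod 687)
378^372 = 378^256 · 378^64 · 378^32 · 378^16 · 378^4 ≡ 540 · 153 · 129 · 75 · 144 (mod 687).
Accumulate the product:
540 · 153 = 82620 ≡ 180
180 · 129 = 23220 ≡ 549
549 · 75 = 41175 ≡ 642
642 · 144 = 92448 ≡ 390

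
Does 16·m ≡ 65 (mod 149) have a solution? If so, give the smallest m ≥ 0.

32

gcd(16, 149) = 1, so a unique solution mod 149 exists.
16⁻¹ ≡ 28 (mod 149).
m ≡ 28·65 ≡ 32 (mod 149).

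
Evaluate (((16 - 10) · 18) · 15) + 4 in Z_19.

9

16 - 10 = 6
6 · 18 = 108 ≡ 13 (mod 19)
13 · 15 = 195 ≡ 5 (mod 19)
5 + 4 = 9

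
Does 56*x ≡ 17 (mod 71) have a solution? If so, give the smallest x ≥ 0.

32

gcd(56, 71) = 1, so a unique solution mod 71 exists.
56⁻¹ ≡ 52 (mod 71).
x ≡ 52*17 ≡ 32 (mod 71).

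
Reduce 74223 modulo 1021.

711

74223 = 72×1021 + 711, so 74223 ≡ 711 (mod 1021).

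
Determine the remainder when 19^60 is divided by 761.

410

By square-and-multiply:
60 in binary is 111100, i.e. 60 = 32 + 16 + 8 + 4.
19^1 ≡ 19 (mod 761)
19^2 ≡ 19^2 = 361 (mod 761)
19^4 ≡ 361^2 = 130321 ≡ 190 (mod 761)
19^8 ≡ 190^2 = 36100 ≡ 333 (mod 761)
19^16 ≡ 333^2 = 110889 ≡ 544 (mod 761)
19^32 ≡ 544^2 = 295936 ≡ 668 (mod 761)
19^60 = 19^32 · 19^16 · 19^8 · 19^4 ≡ 668 · 544 · 333 · 190 (mod 761).
Accumulate the product:
668 · 544 = 363392 ≡ 395
395 · 333 = 131535 ≡ 643
643 · 190 = 122170 ≡ 410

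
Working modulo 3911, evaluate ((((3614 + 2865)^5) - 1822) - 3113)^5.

3614 + 2865 = 6479 ≡ 2568 (mod 3911)
(2568)^5 ≡ 3560 (mod 3911)
3560 - 1822 = 1738
1738 - 3113 = -1375 ≡ 2536 (mod 3911)
(2536)^5 ≡ 1647 (mod 3911)

1647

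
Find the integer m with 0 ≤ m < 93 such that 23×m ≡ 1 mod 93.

Apply the Euclidean algorithm and back-substitute:
93 = 4×23 + 1
23 = 23×1 + 0
gcd(23, 93) = 1, so the inverse exists.
Bézout: 1 = 1×93 − 4×23.
So 23⁻¹ ≡ −4 ≡ 89 (mod 93).

89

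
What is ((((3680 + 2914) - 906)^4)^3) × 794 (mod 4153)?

3680 + 2914 = 6594 ≡ 2441 (mod 4153)
2441 - 906 = 1535
(1535)^4 ≡ 657 (mod 4153)
(657)^3 ≡ 1635 (mod 4153)
1635 × 794 = 1298190 ≡ 2454 (mod 4153)

2454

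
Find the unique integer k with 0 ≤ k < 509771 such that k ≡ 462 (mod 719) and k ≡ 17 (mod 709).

223352

719⁻¹ mod 709: 719*71 ≡ 1 (mod 709), so 719⁻¹ ≡ 71.
k = 462 + 719*((17 − 462)*71 mod 709) = 462 + 719*310 = 223352.
Check: 223352 mod 719 = 462, 223352 mod 709 = 17. ✓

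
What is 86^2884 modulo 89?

50

By square-and-multiply:
86^1 ≡ 86 (mod 89)
86^2 ≡ 86^2 = 7396 ≡ 9 (mod 89)
86^4 ≡ 9^2 = 81 (mod 89)
86^8 ≡ 81^2 = 6561 ≡ 64 (mod 89)
86^16 ≡ 64^2 = 4096 ≡ 2 (mod 89)
86^32 ≡ 2^2 = 4 (mod 89)
86^64 ≡ 4^2 = 16 (mod 89)
86^128 ≡ 16^2 = 256 ≡ 78 (mod 89)
86^256 ≡ 78^2 = 6084 ≡ 32 (mod 89)
86^512 ≡ 32^2 = 1024 ≡ 45 (mod 89)
86^1024 ≡ 45^2 = 2025 ≡ 67 (mod 89)
86^2048 ≡ 67^2 = 4489 ≡ 39 (mod 89)
86^2884 = 86^2048 · 86^512 · 86^256 · 86^64 · 86^4 ≡ 39 · 45 · 32 · 16 · 81 (mod 89).
Accumulate the product:
39 · 45 = 1755 ≡ 64
64 · 32 = 2048 ≡ 1
1 · 16 = 16
16 · 81 = 1296 ≡ 50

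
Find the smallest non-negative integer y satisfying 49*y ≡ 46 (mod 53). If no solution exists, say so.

gcd(49, 53) = 1, so a unique solution mod 53 exists.
49⁻¹ ≡ 13 (mod 53).
y ≡ 13*46 ≡ 15 (mod 53).

15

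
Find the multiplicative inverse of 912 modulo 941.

292

Run the extended Euclidean algorithm:
941 = 1·912 + 29
912 = 31·29 + 13
29 = 2·13 + 3
13 = 4·3 + 1
3 = 3·1 + 0
gcd(912, 941) = 1, so the inverse exists.
Back-substitute for 1:
1 = 1·13 − 4·3
  = −4·29 + 9·13
  = 9·912 − 283·29
  = −283·941 + 292·912
So 912⁻¹ ≡ 292 (mod 941).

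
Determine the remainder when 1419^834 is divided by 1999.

Compute successive squares:
834 in binary is 1101000010, i.e. 834 = 512 + 256 + 64 + 2.
1419^1 ≡ 1419 (mod 1999)
1419^2 ≡ 1419^2 = 2013561 ≡ 568 (mod 1999)
1419^4 ≡ 568^2 = 322624 ≡ 785 (mod 1999)
1419^8 ≡ 785^2 = 616225 ≡ 533 (mod 1999)
1419^16 ≡ 533^2 = 284089 ≡ 231 (mod 1999)
1419^32 ≡ 231^2 = 53361 ≡ 1387 (mod 1999)
1419^64 ≡ 1387^2 = 1923769 ≡ 731 (mod 1999)
1419^128 ≡ 731^2 = 534361 ≡ 628 (mod 1999)
1419^256 ≡ 628^2 = 394384 ≡ 581 (mod 1999)
1419^512 ≡ 581^2 = 337561 ≡ 1729 (mod 1999)
1419^834 = 1419^512 × 1419^256 × 1419^64 × 1419^2 ≡ 1729 × 581 × 731 × 568 (mod 1999).
Accumulate the product:
1729 × 581 = 1004549 ≡ 1051
1051 × 731 = 768281 ≡ 665
665 × 568 = 377720 ≡ 1908

1908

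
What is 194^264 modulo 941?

71

Using repeated squaring:
264 in binary is 100001000, i.e. 264 = 256 + 8.
194^1 ≡ 194 (mod 941)
194^2 ≡ 194^2 = 37636 ≡ 937 (mod 941)
194^4 ≡ 937^2 = 877969 ≡ 16 (mod 941)
194^8 ≡ 16^2 = 256 (mod 941)
194^16 ≡ 256^2 = 65536 ≡ 607 (mod 941)
194^32 ≡ 607^2 = 368449 ≡ 518 (mod 941)
194^64 ≡ 518^2 = 268324 ≡ 139 (mod 941)
194^128 ≡ 139^2 = 19321 ≡ 501 (mod 941)
194^256 ≡ 501^2 = 251001 ≡ 695 (mod 941)
194^264 = 194^256 × 194^8 ≡ 695 × 256 (mod 941).
695 × 256 = 177920 ≡ 71 (mod 941).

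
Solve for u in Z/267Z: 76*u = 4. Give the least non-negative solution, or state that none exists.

gcd(76, 267) = 1, so a unique solution mod 267 exists.
76⁻¹ ≡ 130 (mod 267).
u ≡ 130*4 ≡ 253 (mod 267).

253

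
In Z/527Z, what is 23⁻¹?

Run the extended Euclidean algorithm:
527 = 22*23 + 21
23 = 1*21 + 2
21 = 10*2 + 1
2 = 2*1 + 0
gcd(23, 527) = 1, so the inverse exists.
Bézout: 1 = 11*527 − 252*23.
So 23⁻¹ ≡ −252 ≡ 275 (mod 527).

275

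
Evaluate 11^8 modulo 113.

28

Using repeated squaring:
11^1 ≡ 11 (mod 113)
11^2 ≡ 11^2 = 121 ≡ 8 (mod 113)
11^4 ≡ 8^2 = 64 (mod 113)
11^8 ≡ 64^2 = 4096 ≡ 28 (mod 113)
So 11^8 ≡ 28 (mod 113).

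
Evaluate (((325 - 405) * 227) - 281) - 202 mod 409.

171

325 - 405 = -80 ≡ 329 (mod 409)
329 * 227 = 74683 ≡ 245 (mod 409)
245 - 281 = -36 ≡ 373 (mod 409)
373 - 202 = 171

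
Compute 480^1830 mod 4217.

1830 in binary is 11100100110, i.e. 1830 = 1024 + 512 + 256 + 32 + 4 + 2.
480^1 ≡ 480 (mod 4217)
480^2 ≡ 480^2 = 230400 ≡ 2682 (mod 4217)
480^4 ≡ 2682^2 = 7193124 ≡ 3139 (mod 4217)
480^8 ≡ 3139^2 = 9853321 ≡ 2409 (mod 4217)
480^16 ≡ 2409^2 = 5803281 ≡ 689 (mod 4217)
480^32 ≡ 689^2 = 474721 ≡ 2417 (mod 4217)
480^64 ≡ 2417^2 = 5841889 ≡ 1344 (mod 4217)
480^128 ≡ 1344^2 = 1806336 ≡ 1460 (mod 4217)
480^256 ≡ 1460^2 = 2131600 ≡ 2015 (mod 4217)
480^512 ≡ 2015^2 = 4060225 ≡ 3471 (mod 4217)
480^1024 ≡ 3471^2 = 12047841 ≡ 4089 (mod 4217)
480^1830 = 480^1024 * 480^512 * 480^256 * 480^32 * 480^4 * 480^2 ≡ 4089 * 3471 * 2015 * 2417 * 3139 * 2682 (mod 4217).
Accumulate the product:
4089 * 3471 = 14192919 ≡ 2714
2714 * 2015 = 5468710 ≡ 3478
3478 * 2417 = 8406326 ≡ 1845
1845 * 3139 = 5791455 ≡ 1514
1514 * 2682 = 4060548 ≡ 3794

3794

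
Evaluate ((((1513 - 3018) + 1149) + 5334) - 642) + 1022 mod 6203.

1513 - 3018 = -1505 ≡ 4698 (mod 6203)
4698 + 1149 = 5847
5847 + 5334 = 11181 ≡ 4978 (mod 6203)
4978 - 642 = 4336
4336 + 1022 = 5358

5358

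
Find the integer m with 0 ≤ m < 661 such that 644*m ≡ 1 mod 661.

311

661 = 1·644 + 17
644 = 37·17 + 15
17 = 1·15 + 2
15 = 7·2 + 1
2 = 2·1 + 0
gcd(644, 661) = 1, so the inverse exists.
Bézout: 1 = −303·661 + 311·644.
So 644⁻¹ ≡ 311 (mod 661).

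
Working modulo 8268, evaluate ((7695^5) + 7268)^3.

(7695)^5 ≡ 519 (mod 8268)
519 + 7268 = 7787
(7787)^3 ≡ 2639 (mod 8268)

2639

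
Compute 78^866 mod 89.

67

By square-and-multiply:
78^1 ≡ 78 (mod 89)
78^2 ≡ 78^2 = 6084 ≡ 32 (mod 89)
78^4 ≡ 32^2 = 1024 ≡ 45 (mod 89)
78^8 ≡ 45^2 = 2025 ≡ 67 (mod 89)
78^16 ≡ 67^2 = 4489 ≡ 39 (mod 89)
78^32 ≡ 39^2 = 1521 ≡ 8 (mod 89)
78^64 ≡ 8^2 = 64 (mod 89)
78^128 ≡ 64^2 = 4096 ≡ 2 (mod 89)
78^256 ≡ 2^2 = 4 (mod 89)
78^512 ≡ 4^2 = 16 (mod 89)
78^866 = 78^512 * 78^256 * 78^64 * 78^32 * 78^2 ≡ 16 * 4 * 64 * 8 * 32 (mod 89).
Accumulate the product:
16 * 4 = 64
64 * 64 = 4096 ≡ 2
2 * 8 = 16
16 * 32 = 512 ≡ 67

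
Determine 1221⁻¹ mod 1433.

899

Run the extended Euclidean algorithm:
1433 = 1*1221 + 212
1221 = 5*212 + 161
212 = 1*161 + 51
161 = 3*51 + 8
51 = 6*8 + 3
8 = 2*3 + 2
3 = 1*2 + 1
2 = 2*1 + 0
gcd(1221, 1433) = 1, so the inverse exists.
Back-substitute for 1:
1 = 1*3 − 1*2
  = −1*8 + 3*3
  = 3*51 − 19*8
  = −19*161 + 60*51
  = 60*212 − 79*161
  = −79*1221 + 455*212
  = 455*1433 − 534*1221
So 1221⁻¹ ≡ −534 ≡ 899 (mod 1433).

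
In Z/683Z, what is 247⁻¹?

Apply the Euclidean algorithm and back-substitute:
683 = 2*247 + 189
247 = 1*189 + 58
189 = 3*58 + 15
58 = 3*15 + 13
15 = 1*13 + 2
13 = 6*2 + 1
2 = 2*1 + 0
gcd(247, 683) = 1, so the inverse exists.
Back-substitute for 1:
1 = 1*13 − 6*2
  = −6*15 + 7*13
  = 7*58 − 27*15
  = −27*189 + 88*58
  = 88*247 − 115*189
  = −115*683 + 318*247
So 247⁻¹ ≡ 318 (mod 683).

318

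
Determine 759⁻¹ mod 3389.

Apply the Euclidean algorithm and back-substitute:
3389 = 4×759 + 353
759 = 2×353 + 53
353 = 6×53 + 35
53 = 1×35 + 18
35 = 1×18 + 17
18 = 1×17 + 1
17 = 17×1 + 0
gcd(759, 3389) = 1, so the inverse exists.
Back-substitute for 1:
1 = 1×18 − 1×17
  = −1×35 + 2×18
  = 2×53 − 3×35
  = −3×353 + 20×53
  = 20×759 − 43×353
  = −43×3389 + 192×759
So 759⁻¹ ≡ 192 (mod 3389).

192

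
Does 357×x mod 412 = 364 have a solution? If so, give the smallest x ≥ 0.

gcd(357, 412) = 1, so a unique solution mod 412 exists.
357⁻¹ ≡ 397 (mod 412).
x ≡ 397×364 ≡ 308 (mod 412).

308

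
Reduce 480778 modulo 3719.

1027

480778 = 129×3719 + 1027, so 480778 ≡ 1027 (mod 3719).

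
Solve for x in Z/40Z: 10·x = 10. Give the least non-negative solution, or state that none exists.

1

gcd(10, 40) = 10, and 10 | 10, so solutions exist.
Divide through by 10: 1·x ≡ 1 mod 4.
1⁻¹ ≡ 1 (mod 4).
x ≡ 1·1 ≡ 1 (mod 4).
The smallest non-negative solution is x = 1.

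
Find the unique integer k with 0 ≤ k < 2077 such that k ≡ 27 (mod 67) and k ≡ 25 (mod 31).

67⁻¹ mod 31: 67·25 ≡ 1 (mod 31), so 67⁻¹ ≡ 25.
k = 27 + 67·((25 − 27)·25 mod 31) = 27 + 67·12 = 831.

831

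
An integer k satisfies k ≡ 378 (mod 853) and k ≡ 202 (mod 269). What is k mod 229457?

853⁻¹ mod 269: 853·193 ≡ 1 (mod 269), so 853⁻¹ ≡ 193.
k = 378 + 853·((202 − 378)·193 mod 269) = 378 + 853·195 = 166713.

166713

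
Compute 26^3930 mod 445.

71

3930 in binary is 111101011010, i.e. 3930 = 2048 + 1024 + 512 + 256 + 64 + 16 + 8 + 2.
26^1 ≡ 26 (mod 445)
26^2 ≡ 26^2 = 676 ≡ 231 (mod 445)
26^4 ≡ 231^2 = 53361 ≡ 406 (mod 445)
26^8 ≡ 406^2 = 164836 ≡ 186 (mod 445)
26^16 ≡ 186^2 = 34596 ≡ 331 (mod 445)
26^32 ≡ 331^2 = 109561 ≡ 91 (mod 445)
26^64 ≡ 91^2 = 8281 ≡ 271 (mod 445)
26^128 ≡ 271^2 = 73441 ≡ 16 (mod 445)
26^256 ≡ 16^2 = 256 (mod 445)
26^512 ≡ 256^2 = 65536 ≡ 121 (mod 445)
26^1024 ≡ 121^2 = 14641 ≡ 401 (mod 445)
26^2048 ≡ 401^2 = 160801 ≡ 156 (mod 445)
26^3930 = 26^2048 * 26^1024 * 26^512 * 26^256 * 26^64 * 26^16 * 26^8 * 26^2 ≡ 156 * 401 * 121 * 256 * 271 * 331 * 186 * 231 (mod 445).
Accumulate the product:
156 * 401 = 62556 ≡ 256
256 * 121 = 30976 ≡ 271
271 * 256 = 69376 ≡ 401
401 * 271 = 108671 ≡ 91
91 * 331 = 30121 ≡ 306
306 * 186 = 56916 ≡ 401
401 * 231 = 92631 ≡ 71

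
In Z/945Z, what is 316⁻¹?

By the extended Euclidean algorithm:
945 = 2·316 + 313
316 = 1·313 + 3
313 = 104·3 + 1
3 = 3·1 + 0
gcd(316, 945) = 1, so the inverse exists.
Back-substitute for 1:
1 = 1·313 − 104·3
  = −104·316 + 105·313
  = 105·945 − 314·316
So 316⁻¹ ≡ −314 ≡ 631 (mod 945).

631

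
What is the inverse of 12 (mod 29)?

17

29 = 2*12 + 5
12 = 2*5 + 2
5 = 2*2 + 1
2 = 2*1 + 0
gcd(12, 29) = 1, so the inverse exists.
Bézout: 1 = 5*29 − 12*12.
So 12⁻¹ ≡ −12 ≡ 17 (mod 29).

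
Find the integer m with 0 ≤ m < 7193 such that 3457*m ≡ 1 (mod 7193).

Apply the Euclidean algorithm and back-substitute:
7193 = 2×3457 + 279
3457 = 12×279 + 109
279 = 2×109 + 61
109 = 1×61 + 48
61 = 1×48 + 13
48 = 3×13 + 9
13 = 1×9 + 4
9 = 2×4 + 1
4 = 4×1 + 0
gcd(3457, 7193) = 1, so the inverse exists.
Bézout: 1 = −793×7193 + 1650×3457.
So 3457⁻¹ ≡ 1650 (mod 7193).

1650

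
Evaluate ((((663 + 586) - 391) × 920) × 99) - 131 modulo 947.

663 + 586 = 1249 ≡ 302 (mod 947)
302 - 391 = -89 ≡ 858 (mod 947)
858 × 920 = 789360 ≡ 509 (mod 947)
509 × 99 = 50391 ≡ 200 (mod 947)
200 - 131 = 69

69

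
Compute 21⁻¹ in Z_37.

30

Apply the Euclidean algorithm and back-substitute:
37 = 1*21 + 16
21 = 1*16 + 5
16 = 3*5 + 1
5 = 5*1 + 0
gcd(21, 37) = 1, so the inverse exists.
Bézout: 1 = 4*37 − 7*21.
So 21⁻¹ ≡ −7 ≡ 30 (mod 37).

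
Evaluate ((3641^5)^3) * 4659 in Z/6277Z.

(3641)^5 ≡ 3312 (mod 6277)
(3312)^3 ≡ 1061 (mod 6277)
1061 * 4659 = 4943199 ≡ 3200 (mod 6277)

3200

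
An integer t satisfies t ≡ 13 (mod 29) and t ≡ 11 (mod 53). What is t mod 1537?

912

29⁻¹ mod 53: 29*11 ≡ 1 (mod 53), so 29⁻¹ ≡ 11.
t = 13 + 29*((11 − 13)*11 mod 53) = 13 + 29*31 = 912.
Check: 912 mod 29 = 13, 912 mod 53 = 11. ✓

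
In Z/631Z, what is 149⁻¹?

631 = 4×149 + 35
149 = 4×35 + 9
35 = 3×9 + 8
9 = 1×8 + 1
8 = 8×1 + 0
gcd(149, 631) = 1, so the inverse exists.
Bézout: 1 = −17×631 + 72×149.
So 149⁻¹ ≡ 72 (mod 631).

72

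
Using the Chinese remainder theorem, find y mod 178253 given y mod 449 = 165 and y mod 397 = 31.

449⁻¹ mod 397: 449×84 ≡ 1 (mod 397), so 449⁻¹ ≡ 84.
y = 165 + 449×((31 − 165)×84 mod 397) = 165 + 449×257 = 115558.
Check: 115558 mod 449 = 165, 115558 mod 397 = 31. ✓

115558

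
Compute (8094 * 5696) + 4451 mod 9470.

7915

8094 * 5696 = 46103424 ≡ 3464 (mod 9470)
3464 + 4451 = 7915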